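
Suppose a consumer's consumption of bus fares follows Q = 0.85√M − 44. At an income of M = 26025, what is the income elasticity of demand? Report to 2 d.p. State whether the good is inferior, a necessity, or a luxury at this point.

At M = 26025: Q = 93.124.
dQ/dM = 0.85/(2√M) = 0.00263447 at this income.
η = (dQ/dM)·(M/Q) = 0.00263447 × (26025/93.124) = 0.74.
Since 0 < η < 1, the good is a necessity.

0.74 (necessity)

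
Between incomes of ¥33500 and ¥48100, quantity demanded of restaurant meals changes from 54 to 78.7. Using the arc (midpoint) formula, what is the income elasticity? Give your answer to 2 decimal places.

ΔQ = 78.7 − 54 = 24.7; midpoint Q̄ = (54 + 78.7)/2 = 66.35.
ΔI = 48100 − 33500 = 14600; midpoint Ī = (33500 + 48100)/2 = 40800.
η = (ΔQ/Q̄) ÷ (ΔI/Ī) = (24.7/66.35) ÷ (14600/40800) = 1.04.

1.04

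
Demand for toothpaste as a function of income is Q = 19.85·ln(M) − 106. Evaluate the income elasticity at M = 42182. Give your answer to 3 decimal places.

At M = 42182: Q = 105.398.
dQ/dM = 19.85/M = 0.00047058 at this income.
η = (dQ/dM)·(M/Q) = 0.00047058 × (42182/105.398) = 0.188.

0.188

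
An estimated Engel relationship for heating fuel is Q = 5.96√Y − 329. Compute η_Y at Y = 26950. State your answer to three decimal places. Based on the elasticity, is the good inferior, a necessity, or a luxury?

At Y = 26950: Q = 649.421.
dQ/dY = 5.96/(2√Y) = 0.0181525 at this income.
η = (dQ/dY)·(Y/Q) = 0.0181525 × (26950/649.421) = 0.753.
Since 0 < η < 1, the good is a necessity.

0.753 (necessity)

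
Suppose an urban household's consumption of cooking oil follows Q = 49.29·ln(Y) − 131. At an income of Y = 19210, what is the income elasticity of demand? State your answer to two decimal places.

At Y = 19210: Q = 355.156.
dQ/dY = 49.29/Y = 0.00256585 at this income.
η = (dQ/dY)·(Y/Q) = 0.00256585 × (19210/355.156) = 0.14.

0.14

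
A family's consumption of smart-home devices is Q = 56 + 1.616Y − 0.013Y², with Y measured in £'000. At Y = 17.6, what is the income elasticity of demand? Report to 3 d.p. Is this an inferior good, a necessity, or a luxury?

At Y = 17.6: Q = 80.4147.
dQ/dY = 1.616 − 0.026Y = 1.15840.
η = (dQ/dY)·(Y/Q) = 1.15840 × (17.6/80.4147) = 0.254.
0 < η < 1 ⇒ necessity.

0.254 (necessity)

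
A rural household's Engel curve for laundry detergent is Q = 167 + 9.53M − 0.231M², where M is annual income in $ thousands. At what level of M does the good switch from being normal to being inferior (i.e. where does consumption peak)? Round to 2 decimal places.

20.63

dQ/dM = 9.53 − 0.462M.
The good is inferior where dQ/dM < 0. Setting dQ/dM = 0 gives M = 9.53 / 0.462 = 20.63.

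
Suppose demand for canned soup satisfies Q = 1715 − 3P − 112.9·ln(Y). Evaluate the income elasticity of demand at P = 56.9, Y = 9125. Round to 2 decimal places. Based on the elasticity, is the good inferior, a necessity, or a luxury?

At P = 56.9, Y = 9125: Q = 514.791.
Holding P constant, ∂Q/∂Y = -112.9/Y = -0.0123726.
η_Y = (∂Q/∂Y)·(Y/Q) = -0.0123726 × (9125/514.791) = -0.22.
Since η < 0, this is an inferior good.

-0.22 (inferior good)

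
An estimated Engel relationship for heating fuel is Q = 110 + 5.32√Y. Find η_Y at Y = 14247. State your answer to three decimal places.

At Y = 14247: Q = 744.999.
dQ/dY = 5.32/(2√Y) = 0.0222854 at this income.
η = (dQ/dY)·(Y/Q) = 0.0222854 × (14247/744.999) = 0.426.

0.426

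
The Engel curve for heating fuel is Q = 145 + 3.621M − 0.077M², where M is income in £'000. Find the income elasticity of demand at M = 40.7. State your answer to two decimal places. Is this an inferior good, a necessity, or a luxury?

-0.65 (inferior good)

At M = 40.7: Q = 164.8250.
dQ/dM = 3.621 − 0.154M = -2.64680.
η = (dQ/dM)·(M/Q) = -2.64680 × (40.7/164.8250) = -0.65.
η < 0 ⇒ inferior good.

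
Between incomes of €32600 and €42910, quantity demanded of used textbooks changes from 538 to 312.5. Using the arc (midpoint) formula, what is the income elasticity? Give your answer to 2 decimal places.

ΔQ = 312.5 − 538 = -225.5; midpoint Q̄ = (538 + 312.5)/2 = 425.25.
ΔI = 42910 − 32600 = 10310; midpoint Ī = (32600 + 42910)/2 = 37755.
η = (ΔQ/Q̄) ÷ (ΔI/Ī) = (-225.5/425.25) ÷ (10310/37755) = -1.94.

-1.94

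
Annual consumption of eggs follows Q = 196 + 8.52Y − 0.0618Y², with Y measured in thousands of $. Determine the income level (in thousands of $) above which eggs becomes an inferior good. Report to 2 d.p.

68.93

dQ/dY = 8.52 − 0.1236Y.
The good is inferior where dQ/dY < 0. Setting dQ/dY = 0 gives Y = 8.52 / 0.1236 = 68.93.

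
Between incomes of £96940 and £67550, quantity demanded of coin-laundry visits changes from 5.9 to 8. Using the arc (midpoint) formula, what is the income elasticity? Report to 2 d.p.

ΔQ = 8 − 5.9 = 2.1; midpoint Q̄ = (5.9 + 8)/2 = 6.95.
ΔI = 67550 − 96940 = -29390; midpoint Ī = (96940 + 67550)/2 = 82245.
η = (ΔQ/Q̄) ÷ (ΔI/Ī) = (2.1/6.95) ÷ (-29390/82245) = -0.85.

-0.85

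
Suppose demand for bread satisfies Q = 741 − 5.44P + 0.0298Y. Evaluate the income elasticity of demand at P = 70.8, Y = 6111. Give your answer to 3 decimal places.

At P = 70.8, Y = 6111: Q = 537.956.
Holding P constant, ∂Q/∂Y = 0.0298.
η_Y = (∂Q/∂Y)·(Y/Q) = 0.0298 × (6111/537.956) = 0.339.

0.339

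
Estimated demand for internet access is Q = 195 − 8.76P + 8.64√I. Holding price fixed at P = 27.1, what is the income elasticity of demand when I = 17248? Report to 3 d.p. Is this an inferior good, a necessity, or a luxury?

At P = 27.1, I = 17248: Q = 1092.309.
Holding P constant, ∂Q/∂I = 8.64/(2√I) = 0.0328938.
η_I = (∂Q/∂I)·(I/Q) = 0.0328938 × (17248/1092.309) = 0.519.
Since 0 < η < 1, this is a necessity.

0.519 (necessity)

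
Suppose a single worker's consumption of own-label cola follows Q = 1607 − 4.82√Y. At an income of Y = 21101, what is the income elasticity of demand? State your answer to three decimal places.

-0.386

At Y = 21101: Q = 906.838.
dQ/dY = -4.82/(2√Y) = -0.0165907 at this income.
η = (dQ/dY)·(Y/Q) = -0.0165907 × (21101/906.838) = -0.386.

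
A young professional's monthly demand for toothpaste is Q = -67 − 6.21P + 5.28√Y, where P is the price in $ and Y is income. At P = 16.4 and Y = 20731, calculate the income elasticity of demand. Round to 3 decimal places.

At P = 16.4, Y = 20731: Q = 591.384.
Holding P constant, ∂Q/∂Y = 5.28/(2√Y) = 0.0183355.
η_Y = (∂Q/∂Y)·(Y/Q) = 0.0183355 × (20731/591.384) = 0.643.

0.643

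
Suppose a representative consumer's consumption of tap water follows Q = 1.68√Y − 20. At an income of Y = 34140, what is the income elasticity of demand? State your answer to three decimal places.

At Y = 34140: Q = 290.414.
dQ/dY = 1.68/(2√Y) = 0.00454619 at this income.
η = (dQ/dY)·(Y/Q) = 0.00454619 × (34140/290.414) = 0.534.

0.534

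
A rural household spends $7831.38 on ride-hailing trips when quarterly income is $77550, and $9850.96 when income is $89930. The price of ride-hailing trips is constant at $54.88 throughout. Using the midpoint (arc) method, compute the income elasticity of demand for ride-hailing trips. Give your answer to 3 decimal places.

With a constant price, Q₁ = 7831.38/54.88 = 142.700 and Q₂ = 9850.96/54.88 = 179.500 (equivalently, work directly with expenditure since P cancels).
Midpoint %ΔQ = (9850.96 − 7831.38)/8841.17 = 0.22843; midpoint %ΔI = (89930 − 77550)/83740 = 0.14784.
η = 0.22843 / 0.14784 = 1.545.

1.545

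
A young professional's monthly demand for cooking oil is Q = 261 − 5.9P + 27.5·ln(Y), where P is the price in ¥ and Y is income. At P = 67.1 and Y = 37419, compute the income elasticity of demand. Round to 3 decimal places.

0.178

At P = 67.1, Y = 37419: Q = 154.683.
Holding P constant, ∂Q/∂Y = 27.5/Y = 0.000734921.
η_Y = (∂Q/∂Y)·(Y/Q) = 0.000734921 × (37419/154.683) = 0.178.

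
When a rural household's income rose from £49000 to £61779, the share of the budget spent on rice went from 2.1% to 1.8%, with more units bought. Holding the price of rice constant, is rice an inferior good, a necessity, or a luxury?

Quantity rises but the budget share falls as income rises, so 0 < η < 1.

necessity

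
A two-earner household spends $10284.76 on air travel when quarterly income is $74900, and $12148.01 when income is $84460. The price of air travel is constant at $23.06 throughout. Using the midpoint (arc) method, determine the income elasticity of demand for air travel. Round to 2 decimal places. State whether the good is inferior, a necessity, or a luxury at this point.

1.38 (luxury)

With a constant price, Q₁ = 10284.76/23.06 = 446.000 and Q₂ = 12148.01/23.06 = 526.800 (equivalently, work directly with expenditure since P cancels).
Midpoint %ΔQ = (12148.01 − 10284.76)/11216.39 = 0.16612; midpoint %ΔI = (84460 − 74900)/79680 = 0.11998.
η = 0.16612 / 0.11998 = 1.38.
η > 1 ⇒ luxury.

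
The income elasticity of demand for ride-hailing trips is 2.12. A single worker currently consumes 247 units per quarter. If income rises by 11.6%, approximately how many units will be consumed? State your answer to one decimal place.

%ΔQ ≈ η × %ΔI = 2.12 × 11.6% = 24.592%.
New Q ≈ 247 × (1 + 0.24592) = 307.7.

307.7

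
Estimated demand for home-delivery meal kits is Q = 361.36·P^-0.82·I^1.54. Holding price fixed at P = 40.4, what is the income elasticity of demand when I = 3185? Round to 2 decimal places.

For a multiplicative demand Q = A·P^α·I^β, the income elasticity is β everywhere.
Here β = 1.54, so η = 1.54.

1.54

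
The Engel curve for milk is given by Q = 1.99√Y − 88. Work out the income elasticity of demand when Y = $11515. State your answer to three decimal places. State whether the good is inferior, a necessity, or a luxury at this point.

At Y = 11515: Q = 125.543.
dQ/dY = 1.99/(2√Y) = 0.00927238 at this income.
η = (dQ/dY)·(Y/Q) = 0.00927238 × (11515/125.543) = 0.850.
Since 0 < η < 1, the good is a necessity.

0.850 (necessity)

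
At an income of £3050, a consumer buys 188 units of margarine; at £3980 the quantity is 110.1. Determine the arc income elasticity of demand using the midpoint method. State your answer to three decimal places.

-1.975

ΔQ = 110.1 − 188 = -77.9; midpoint Q̄ = (188 + 110.1)/2 = 149.05.
ΔI = 3980 − 3050 = 930; midpoint Ī = (3050 + 3980)/2 = 3515.
η = (ΔQ/Q̄) ÷ (ΔI/Ī) = (-77.9/149.05) ÷ (930/3515) = -1.975.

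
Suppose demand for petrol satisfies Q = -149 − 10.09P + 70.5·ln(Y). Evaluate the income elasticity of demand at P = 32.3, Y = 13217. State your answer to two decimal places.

0.36

At P = 32.3, Y = 13217: Q = 194.086.
Holding P constant, ∂Q/∂Y = 70.5/Y = 0.00533404.
η_Y = (∂Q/∂Y)·(Y/Q) = 0.00533404 × (13217/194.086) = 0.36.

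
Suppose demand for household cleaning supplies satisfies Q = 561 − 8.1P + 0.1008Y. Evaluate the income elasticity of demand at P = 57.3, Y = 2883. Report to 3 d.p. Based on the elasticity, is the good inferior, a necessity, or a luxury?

At P = 57.3, Y = 2883: Q = 387.476.
Holding P constant, ∂Q/∂Y = 0.1008.
η_Y = (∂Q/∂Y)·(Y/Q) = 0.1008 × (2883/387.476) = 0.750.
Since 0 < η < 1, this is a necessity.

0.750 (necessity)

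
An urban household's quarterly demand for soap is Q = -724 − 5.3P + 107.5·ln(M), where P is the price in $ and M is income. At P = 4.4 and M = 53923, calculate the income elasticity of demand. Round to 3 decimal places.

At P = 4.4, M = 53923: Q = 423.926.
Holding P constant, ∂Q/∂M = 107.5/M = 0.00199358.
η_M = (∂Q/∂M)·(M/Q) = 0.00199358 × (53923/423.926) = 0.254.

0.254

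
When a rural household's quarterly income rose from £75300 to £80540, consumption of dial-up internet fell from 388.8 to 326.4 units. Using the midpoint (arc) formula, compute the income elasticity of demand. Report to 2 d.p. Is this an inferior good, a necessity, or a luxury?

-2.59 (inferior good)

ΔQ = 326.4 − 388.8 = -62.4; midpoint Q̄ = (388.8 + 326.4)/2 = 357.6.
ΔI = 80540 − 75300 = 5240; midpoint Ī = (75300 + 80540)/2 = 77920.
η = (ΔQ/Q̄) ÷ (ΔI/Ī) = (-62.4/357.6) ÷ (5240/77920) = -2.59.
η < 0 ⇒ inferior good.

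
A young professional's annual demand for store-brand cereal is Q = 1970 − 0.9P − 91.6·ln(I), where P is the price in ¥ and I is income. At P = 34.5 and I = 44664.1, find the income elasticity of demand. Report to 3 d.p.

-0.096

At P = 34.5, I = 44664.1: Q = 958.196.
Holding P constant, ∂Q/∂I = -91.6/I = -0.00205086.
η_I = (∂Q/∂I)·(I/Q) = -0.00205086 × (44664.1/958.196) = -0.096.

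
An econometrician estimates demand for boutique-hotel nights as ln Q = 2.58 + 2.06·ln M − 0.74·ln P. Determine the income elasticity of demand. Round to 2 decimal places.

2.06

In a log-linear demand, the coefficient on ln M is the income elasticity.
So η = 2.06.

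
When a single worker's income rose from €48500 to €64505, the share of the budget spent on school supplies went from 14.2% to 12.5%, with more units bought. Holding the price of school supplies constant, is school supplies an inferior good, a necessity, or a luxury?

necessity

Quantity rises but the budget share falls as income rises, so 0 < η < 1.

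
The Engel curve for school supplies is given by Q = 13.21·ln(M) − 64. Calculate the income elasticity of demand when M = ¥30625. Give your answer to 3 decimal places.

0.182

At M = 30625: Q = 72.454.
dQ/dM = 13.21/M = 0.000431347 at this income.
η = (dQ/dM)·(M/Q) = 0.000431347 × (30625/72.454) = 0.182.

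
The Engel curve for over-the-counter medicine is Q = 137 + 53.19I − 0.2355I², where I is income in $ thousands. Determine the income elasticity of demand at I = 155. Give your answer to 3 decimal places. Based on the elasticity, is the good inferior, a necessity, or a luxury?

At I = 155: Q = 2723.5625.
dQ/dI = 53.19 − 0.471I = -19.81500.
η = (dQ/dI)·(I/Q) = -19.81500 × (155/2723.5625) = -1.128.
η < 0 ⇒ inferior good.

-1.128 (inferior good)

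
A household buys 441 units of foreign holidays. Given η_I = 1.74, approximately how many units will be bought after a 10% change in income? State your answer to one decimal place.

517.7

%ΔQ ≈ η × %ΔI = 1.74 × 10% = 17.4%.
New Q ≈ 441 × (1 + 0.174) = 517.7.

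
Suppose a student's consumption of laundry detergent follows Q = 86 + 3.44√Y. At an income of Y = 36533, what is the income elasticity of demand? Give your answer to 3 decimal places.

At Y = 36533: Q = 743.508.
dQ/dY = 3.44/(2√Y) = 0.00899882 at this income.
η = (dQ/dY)·(Y/Q) = 0.00899882 × (36533/743.508) = 0.442.

0.442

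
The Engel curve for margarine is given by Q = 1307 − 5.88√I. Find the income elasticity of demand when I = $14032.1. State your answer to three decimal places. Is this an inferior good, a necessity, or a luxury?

At I = 14032.1: Q = 610.472.
dQ/dI = -5.88/(2√I) = -0.0248191 at this income.
η = (dQ/dI)·(I/Q) = -0.0248191 × (14032.1/610.472) = -0.570.
Since η < 0, the good is an inferior good.

-0.570 (inferior good)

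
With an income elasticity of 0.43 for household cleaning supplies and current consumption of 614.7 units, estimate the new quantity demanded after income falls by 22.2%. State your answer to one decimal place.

556.0

%ΔQ ≈ η × %ΔI = 0.43 × (-22.2%) = -9.546%.
New Q ≈ 614.7 × (1 − 0.09546) = 556.0.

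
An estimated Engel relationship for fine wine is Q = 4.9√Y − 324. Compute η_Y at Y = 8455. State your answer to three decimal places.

At Y = 8455: Q = 126.560.
dQ/dY = 4.9/(2√Y) = 0.0266446 at this income.
η = (dQ/dY)·(Y/Q) = 0.0266446 × (8455/126.560) = 1.780.

1.780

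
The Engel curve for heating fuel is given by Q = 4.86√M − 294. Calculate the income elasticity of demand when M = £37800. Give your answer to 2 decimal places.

0.73

At M = 37800: Q = 650.892.
dQ/dM = 4.86/(2√M) = 0.0124986 at this income.
η = (dQ/dM)·(M/Q) = 0.0124986 × (37800/650.892) = 0.73.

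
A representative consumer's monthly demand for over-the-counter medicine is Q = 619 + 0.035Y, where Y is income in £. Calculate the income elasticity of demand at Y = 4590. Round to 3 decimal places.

0.206

At Y = 4590: Q = 779.650.
dQ/dY = 0.035.
η = (dQ/dY)·(Y/Q) = 0.035 × (4590/779.650) = 0.206.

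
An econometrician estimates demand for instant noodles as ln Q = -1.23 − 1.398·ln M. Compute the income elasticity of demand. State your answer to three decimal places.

In a log-linear demand, the coefficient on ln M is the income elasticity.
So η = -1.398.

-1.398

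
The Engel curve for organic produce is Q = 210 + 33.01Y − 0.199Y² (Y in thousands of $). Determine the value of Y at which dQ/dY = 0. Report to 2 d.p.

82.94

dQ/dY = 33.01 − 0.398Y.
The good is inferior where dQ/dY < 0. Setting dQ/dY = 0 gives Y = 33.01 / 0.398 = 82.94.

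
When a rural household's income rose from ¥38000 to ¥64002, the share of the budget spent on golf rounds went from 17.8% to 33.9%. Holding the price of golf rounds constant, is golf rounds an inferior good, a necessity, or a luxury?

luxury

The budget share rises as income rises, so η > 1.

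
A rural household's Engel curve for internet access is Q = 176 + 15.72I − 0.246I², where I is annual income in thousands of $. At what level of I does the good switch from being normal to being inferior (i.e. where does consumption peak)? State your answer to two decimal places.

31.95

dQ/dI = 15.72 − 0.492I.
The good is inferior where dQ/dI < 0. Setting dQ/dI = 0 gives I = 15.72 / 0.492 = 31.95.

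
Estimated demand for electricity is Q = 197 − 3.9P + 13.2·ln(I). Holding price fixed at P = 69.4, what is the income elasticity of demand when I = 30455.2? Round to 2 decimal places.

At P = 69.4, I = 30455.2: Q = 62.617.
Holding P constant, ∂Q/∂I = 13.2/I = 0.000433424.
η_I = (∂Q/∂I)·(I/Q) = 0.000433424 × (30455.2/62.617) = 0.21.

0.21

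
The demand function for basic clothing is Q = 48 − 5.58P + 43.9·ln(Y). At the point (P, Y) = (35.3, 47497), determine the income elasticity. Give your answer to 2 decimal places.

0.14

At P = 35.3, Y = 47497: Q = 323.760.
Holding P constant, ∂Q/∂Y = 43.9/Y = 0.000924269.
η_Y = (∂Q/∂Y)·(Y/Q) = 0.000924269 × (47497/323.760) = 0.14.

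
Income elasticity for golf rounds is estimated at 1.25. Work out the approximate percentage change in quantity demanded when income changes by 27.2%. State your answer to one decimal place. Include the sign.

%ΔQ ≈ η × %ΔI = 1.25 × 27.2% = 34.0%.

34.0%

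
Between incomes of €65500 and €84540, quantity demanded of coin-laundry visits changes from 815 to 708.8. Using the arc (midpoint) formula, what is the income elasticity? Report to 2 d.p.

-0.55

ΔQ = 708.8 − 815 = -106.2; midpoint Q̄ = (815 + 708.8)/2 = 761.9.
ΔI = 84540 − 65500 = 19040; midpoint Ī = (65500 + 84540)/2 = 75020.
η = (ΔQ/Q̄) ÷ (ΔI/Ī) = (-106.2/761.9) ÷ (19040/75020) = -0.55.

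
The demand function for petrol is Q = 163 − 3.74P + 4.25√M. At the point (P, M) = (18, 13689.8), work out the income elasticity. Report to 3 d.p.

At P = 18, M = 13689.8: Q = 592.945.
Holding P constant, ∂Q/∂M = 4.25/(2√M) = 0.0181619.
η_M = (∂Q/∂M)·(M/Q) = 0.0181619 × (13689.8/592.945) = 0.419.

0.419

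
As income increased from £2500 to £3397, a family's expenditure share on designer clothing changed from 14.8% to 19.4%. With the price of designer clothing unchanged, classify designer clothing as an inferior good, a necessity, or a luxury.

luxury

The budget share rises as income rises, so η > 1.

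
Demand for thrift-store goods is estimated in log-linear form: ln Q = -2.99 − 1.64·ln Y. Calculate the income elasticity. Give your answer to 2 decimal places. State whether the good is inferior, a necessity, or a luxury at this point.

In a log-linear demand, the coefficient on ln Y is the income elasticity.
So η = -1.64.
η < 0 ⇒ inferior good.

-1.64 (inferior good)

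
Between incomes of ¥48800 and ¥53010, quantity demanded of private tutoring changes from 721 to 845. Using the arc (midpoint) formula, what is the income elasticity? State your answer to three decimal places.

ΔQ = 845 − 721 = 124; midpoint Q̄ = (721 + 845)/2 = 783.
ΔI = 53010 − 48800 = 4210; midpoint Ī = (48800 + 53010)/2 = 50905.
η = (ΔQ/Q̄) ÷ (ΔI/Ī) = (124/783) ÷ (4210/50905) = 1.915.

1.915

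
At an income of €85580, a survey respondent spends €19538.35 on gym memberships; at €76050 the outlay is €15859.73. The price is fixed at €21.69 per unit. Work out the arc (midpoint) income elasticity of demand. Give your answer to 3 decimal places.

With a constant price, Q₁ = 19538.35/21.69 = 900.800 and Q₂ = 15859.73/21.69 = 731.200 (equivalently, work directly with expenditure since P cancels).
Midpoint %ΔQ = (15859.73 − 19538.35)/17699.04 = -0.20784; midpoint %ΔI = (76050 − 85580)/80815 = -0.11792.
η = -0.20784 / -0.11792 = 1.763.

1.763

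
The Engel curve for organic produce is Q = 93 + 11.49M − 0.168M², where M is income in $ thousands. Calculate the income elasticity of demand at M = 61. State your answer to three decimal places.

-3.255

At M = 61: Q = 168.7620.
dQ/dM = 11.49 − 0.336M = -9.00600.
η = (dQ/dM)·(M/Q) = -9.00600 × (61/168.7620) = -3.255.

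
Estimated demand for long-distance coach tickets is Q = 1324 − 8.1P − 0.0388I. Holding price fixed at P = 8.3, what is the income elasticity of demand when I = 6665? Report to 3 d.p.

At P = 8.3, I = 6665: Q = 998.168.
Holding P constant, ∂Q/∂I = −0.0388.
η_I = (∂Q/∂I)·(I/Q) = -0.0388 × (6665/998.168) = -0.259.

-0.259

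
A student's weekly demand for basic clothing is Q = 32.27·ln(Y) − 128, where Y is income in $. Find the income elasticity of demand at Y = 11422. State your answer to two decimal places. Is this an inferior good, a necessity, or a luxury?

0.19 (necessity)

At Y = 11422: Q = 173.508.
dQ/dY = 32.27/Y = 0.00282525 at this income.
η = (dQ/dY)·(Y/Q) = 0.00282525 × (11422/173.508) = 0.19.
Since 0 < η < 1, the good is a necessity.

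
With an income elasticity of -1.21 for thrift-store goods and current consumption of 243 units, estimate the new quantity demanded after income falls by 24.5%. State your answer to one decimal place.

%ΔQ ≈ η × %ΔI = -1.21 × (-24.5%) = 29.645%.
New Q ≈ 243 × (1 + 0.29645) = 315.0.

315.0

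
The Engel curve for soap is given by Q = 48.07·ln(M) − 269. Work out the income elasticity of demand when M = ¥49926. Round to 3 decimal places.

0.191

At M = 49926: Q = 251.036.
dQ/dM = 48.07/M = 0.000962825 at this income.
η = (dQ/dM)·(M/Q) = 0.000962825 × (49926/251.036) = 0.191.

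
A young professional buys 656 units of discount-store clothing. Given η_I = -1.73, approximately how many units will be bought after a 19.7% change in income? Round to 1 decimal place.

%ΔQ ≈ η × %ΔI = -1.73 × 19.7% = -34.081%.
New Q ≈ 656 × (1 − 0.34081) = 432.4.

432.4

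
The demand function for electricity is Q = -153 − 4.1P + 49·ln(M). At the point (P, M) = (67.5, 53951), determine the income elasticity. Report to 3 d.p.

At P = 67.5, M = 53951: Q = 104.146.
Holding P constant, ∂Q/∂M = 49/M = 0.000908232.
η_M = (∂Q/∂M)·(M/Q) = 0.000908232 × (53951/104.146) = 0.470.

0.470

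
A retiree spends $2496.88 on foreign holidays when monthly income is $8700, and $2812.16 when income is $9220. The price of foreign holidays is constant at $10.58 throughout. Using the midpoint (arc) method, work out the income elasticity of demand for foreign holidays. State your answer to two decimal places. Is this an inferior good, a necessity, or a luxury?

2.05 (luxury)

With a constant price, Q₁ = 2496.88/10.58 = 236.000 and Q₂ = 2812.16/10.58 = 265.800 (equivalently, work directly with expenditure since P cancels).
Midpoint %ΔQ = (2812.16 − 2496.88)/2654.52 = 0.11877; midpoint %ΔI = (9220 − 8700)/8960 = 0.05804.
η = 0.11877 / 0.05804 = 2.05.
η > 1 ⇒ luxury.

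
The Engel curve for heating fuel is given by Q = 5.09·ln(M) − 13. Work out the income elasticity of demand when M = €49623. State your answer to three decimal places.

At M = 49623: Q = 42.034.
dQ/dM = 5.09/M = 0.000102573 at this income.
η = (dQ/dM)·(M/Q) = 0.000102573 × (49623/42.034) = 0.121.

0.121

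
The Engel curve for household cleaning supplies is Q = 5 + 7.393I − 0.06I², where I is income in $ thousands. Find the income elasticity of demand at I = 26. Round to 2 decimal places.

0.71

At I = 26: Q = 156.6580.
dQ/dI = 7.393 − 0.12I = 4.27300.
η = (dQ/dI)·(I/Q) = 4.27300 × (26/156.6580) = 0.71.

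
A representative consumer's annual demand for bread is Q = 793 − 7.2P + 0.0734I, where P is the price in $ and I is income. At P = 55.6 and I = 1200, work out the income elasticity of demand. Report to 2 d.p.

0.18

At P = 55.6, I = 1200: Q = 480.760.
Holding P constant, ∂Q/∂I = 0.0734.
η_I = (∂Q/∂I)·(I/Q) = 0.0734 × (1200/480.760) = 0.18.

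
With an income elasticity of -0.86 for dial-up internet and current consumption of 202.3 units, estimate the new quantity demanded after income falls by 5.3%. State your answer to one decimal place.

211.5

%ΔQ ≈ η × %ΔI = -0.86 × (-5.3%) = 4.558%.
New Q ≈ 202.3 × (1 + 0.04558) = 211.5.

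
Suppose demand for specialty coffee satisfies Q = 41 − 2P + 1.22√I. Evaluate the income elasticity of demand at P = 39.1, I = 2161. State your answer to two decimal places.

1.45

At P = 39.1, I = 2161: Q = 19.514.
Holding P constant, ∂Q/∂I = 1.22/(2√I) = 0.0131221.
η_I = (∂Q/∂I)·(I/Q) = 0.0131221 × (2161/19.514) = 1.45.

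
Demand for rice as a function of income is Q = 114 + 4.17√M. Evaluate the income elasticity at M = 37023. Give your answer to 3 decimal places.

0.438

At M = 37023: Q = 916.365.
dQ/dM = 4.17/(2√M) = 0.010836 at this income.
η = (dQ/dM)·(M/Q) = 0.010836 × (37023/916.365) = 0.438.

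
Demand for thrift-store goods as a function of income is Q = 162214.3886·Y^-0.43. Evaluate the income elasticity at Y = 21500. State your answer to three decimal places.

-0.430

For Q = A·Y^β the income elasticity is constant and equal to β.
Here β = -0.43, so η = -0.430.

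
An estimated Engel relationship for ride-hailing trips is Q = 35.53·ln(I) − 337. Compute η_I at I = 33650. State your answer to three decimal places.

At I = 33650: Q = 33.356.
dQ/dI = 35.53/I = 0.00105587 at this income.
η = (dQ/dI)·(I/Q) = 0.00105587 × (33650/33.356) = 1.065.

1.065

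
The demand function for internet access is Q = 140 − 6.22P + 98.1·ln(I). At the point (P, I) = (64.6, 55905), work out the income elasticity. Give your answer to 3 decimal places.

0.121

At P = 64.6, I = 55905: Q = 810.559.
Holding P constant, ∂Q/∂I = 98.1/I = 0.00175476.
η_I = (∂Q/∂I)·(I/Q) = 0.00175476 × (55905/810.559) = 0.121.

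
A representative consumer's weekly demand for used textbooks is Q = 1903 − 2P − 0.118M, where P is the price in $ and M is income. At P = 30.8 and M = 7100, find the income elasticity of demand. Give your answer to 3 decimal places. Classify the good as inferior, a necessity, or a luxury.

-0.835 (inferior good)

At P = 30.8, M = 7100: Q = 1003.600.
Holding P constant, ∂Q/∂M = −0.118.
η_M = (∂Q/∂M)·(M/Q) = -0.118 × (7100/1003.600) = -0.835.
Since η < 0, this is an inferior good.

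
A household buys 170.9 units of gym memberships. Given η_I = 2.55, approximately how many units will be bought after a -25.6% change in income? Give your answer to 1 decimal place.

59.3

%ΔQ ≈ η × %ΔI = 2.55 × (-25.6%) = -65.28%.
New Q ≈ 170.9 × (1 − 0.6528) = 59.3.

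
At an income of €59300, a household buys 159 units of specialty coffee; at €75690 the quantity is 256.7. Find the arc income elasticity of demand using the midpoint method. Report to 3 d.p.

1.936

ΔQ = 256.7 − 159 = 97.7; midpoint Q̄ = (159 + 256.7)/2 = 207.85.
ΔI = 75690 − 59300 = 16390; midpoint Ī = (59300 + 75690)/2 = 67495.
η = (ΔQ/Q̄) ÷ (ΔI/Ī) = (97.7/207.85) ÷ (16390/67495) = 1.936.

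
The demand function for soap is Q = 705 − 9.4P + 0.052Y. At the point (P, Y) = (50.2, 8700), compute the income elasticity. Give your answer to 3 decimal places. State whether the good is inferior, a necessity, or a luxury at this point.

At P = 50.2, Y = 8700: Q = 685.520.
Holding P constant, ∂Q/∂Y = 0.052.
η_Y = (∂Q/∂Y)·(Y/Q) = 0.052 × (8700/685.520) = 0.660.
Since 0 < η < 1, this is a necessity.

0.660 (necessity)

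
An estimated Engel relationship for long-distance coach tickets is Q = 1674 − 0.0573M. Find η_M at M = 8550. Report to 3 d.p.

-0.414

At M = 8550: Q = 1184.085.
dQ/dM = −0.0573.
η = (dQ/dM)·(M/Q) = -0.0573 × (8550/1184.085) = -0.414.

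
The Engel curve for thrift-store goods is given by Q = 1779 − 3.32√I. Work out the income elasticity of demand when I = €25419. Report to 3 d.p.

At I = 25419: Q = 1249.681.
dQ/dI = -3.32/(2√I) = -0.0104119 at this income.
η = (dQ/dI)·(I/Q) = -0.0104119 × (25419/1249.681) = -0.212.

-0.212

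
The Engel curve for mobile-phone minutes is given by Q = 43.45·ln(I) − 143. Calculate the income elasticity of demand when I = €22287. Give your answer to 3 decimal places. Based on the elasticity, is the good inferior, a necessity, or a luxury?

0.149 (necessity)

At I = 22287: Q = 292.011.
dQ/dI = 43.45/I = 0.00194957 at this income.
η = (dQ/dI)·(I/Q) = 0.00194957 × (22287/292.011) = 0.149.
Since 0 < η < 1, the good is a necessity.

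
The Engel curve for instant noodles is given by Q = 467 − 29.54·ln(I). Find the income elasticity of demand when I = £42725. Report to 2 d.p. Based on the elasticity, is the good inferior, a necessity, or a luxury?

At I = 42725: Q = 152.029.
dQ/dI = -29.54/I = -0.000691398 at this income.
η = (dQ/dI)·(I/Q) = -0.000691398 × (42725/152.029) = -0.19.
Since η < 0, the good is an inferior good.

-0.19 (inferior good)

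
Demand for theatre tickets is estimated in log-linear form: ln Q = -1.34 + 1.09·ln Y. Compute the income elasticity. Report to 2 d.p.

1.09

In a log-linear demand, the coefficient on ln Y is the income elasticity.
So η = 1.09.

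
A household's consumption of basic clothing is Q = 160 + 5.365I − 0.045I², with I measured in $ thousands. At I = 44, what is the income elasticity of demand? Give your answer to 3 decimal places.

At I = 44: Q = 308.9400.
dQ/dI = 5.365 − 0.09I = 1.40500.
η = (dQ/dI)·(I/Q) = 1.40500 × (44/308.9400) = 0.200.

0.200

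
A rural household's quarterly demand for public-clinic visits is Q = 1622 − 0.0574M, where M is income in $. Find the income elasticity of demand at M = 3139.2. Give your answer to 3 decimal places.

-0.125

At M = 3139.2: Q = 1441.810.
dQ/dM = −0.0574.
η = (dQ/dM)·(M/Q) = -0.0574 × (3139.2/1441.810) = -0.125.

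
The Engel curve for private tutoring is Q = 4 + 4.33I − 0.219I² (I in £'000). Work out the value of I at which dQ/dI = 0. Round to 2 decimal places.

dQ/dI = 4.33 − 0.438I.
The good is inferior where dQ/dI < 0. Setting dQ/dI = 0 gives I = 4.33 / 0.438 = 9.89.

9.89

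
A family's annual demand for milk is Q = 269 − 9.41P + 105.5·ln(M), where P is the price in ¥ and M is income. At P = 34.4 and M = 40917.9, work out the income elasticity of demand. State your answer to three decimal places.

0.099

At P = 34.4, M = 40917.9: Q = 1065.635.
Holding P constant, ∂Q/∂M = 105.5/M = 0.00257833.
η_M = (∂Q/∂M)·(M/Q) = 0.00257833 × (40917.9/1065.635) = 0.099.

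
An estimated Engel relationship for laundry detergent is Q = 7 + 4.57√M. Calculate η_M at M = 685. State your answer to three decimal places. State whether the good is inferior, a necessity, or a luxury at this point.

At M = 685: Q = 126.608.
dQ/dM = 4.57/(2√M) = 0.0873054 at this income.
η = (dQ/dM)·(M/Q) = 0.0873054 × (685/126.608) = 0.472.
Since 0 < η < 1, the good is a necessity.

0.472 (necessity)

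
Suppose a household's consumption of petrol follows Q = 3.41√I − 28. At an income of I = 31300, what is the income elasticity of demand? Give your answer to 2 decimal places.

At I = 31300: Q = 575.291.
dQ/dI = 3.41/(2√I) = 0.00963723 at this income.
η = (dQ/dI)·(I/Q) = 0.00963723 × (31300/575.291) = 0.52.

0.52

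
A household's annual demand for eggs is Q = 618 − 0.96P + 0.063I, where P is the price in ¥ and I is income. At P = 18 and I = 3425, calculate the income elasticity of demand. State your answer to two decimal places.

At P = 18, I = 3425: Q = 816.495.
Holding P constant, ∂Q/∂I = 0.063.
η_I = (∂Q/∂I)·(I/Q) = 0.063 × (3425/816.495) = 0.26.

0.26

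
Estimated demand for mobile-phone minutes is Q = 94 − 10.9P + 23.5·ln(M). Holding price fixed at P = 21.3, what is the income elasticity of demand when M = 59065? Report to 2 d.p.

0.20

At P = 21.3, M = 59065: Q = 120.010.
Holding P constant, ∂Q/∂M = 23.5/M = 0.000397867.
η_M = (∂Q/∂M)·(M/Q) = 0.000397867 × (59065/120.010) = 0.20.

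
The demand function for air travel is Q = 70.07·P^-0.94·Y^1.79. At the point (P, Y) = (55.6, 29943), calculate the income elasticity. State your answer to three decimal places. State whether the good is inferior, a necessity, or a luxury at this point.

For a multiplicative demand Q = A·P^α·Y^β, the income elasticity is β everywhere.
Here β = 1.79, so η = 1.790.
Since η > 1, this is a luxury.

1.790 (luxury)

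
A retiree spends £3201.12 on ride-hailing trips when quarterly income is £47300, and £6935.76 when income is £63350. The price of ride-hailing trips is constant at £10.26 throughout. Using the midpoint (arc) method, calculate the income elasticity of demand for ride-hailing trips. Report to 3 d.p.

2.540

With a constant price, Q₁ = 3201.12/10.26 = 312.000 and Q₂ = 6935.76/10.26 = 676.000 (equivalently, work directly with expenditure since P cancels).
Midpoint %ΔQ = (6935.76 − 3201.12)/5068.44 = 0.73684; midpoint %ΔI = (63350 − 47300)/55325 = 0.29010.
η = 0.73684 / 0.29010 = 2.540.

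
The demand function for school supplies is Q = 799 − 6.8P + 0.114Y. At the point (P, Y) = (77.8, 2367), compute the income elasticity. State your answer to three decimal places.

0.500

At P = 77.8, Y = 2367: Q = 539.798.
Holding P constant, ∂Q/∂Y = 0.114.
η_Y = (∂Q/∂Y)·(Y/Q) = 0.114 × (2367/539.798) = 0.500.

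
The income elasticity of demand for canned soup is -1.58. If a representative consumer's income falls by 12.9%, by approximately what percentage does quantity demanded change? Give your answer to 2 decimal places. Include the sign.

%ΔQ ≈ η × %ΔI = -1.58 × (-12.9%) = 20.38%.

20.38%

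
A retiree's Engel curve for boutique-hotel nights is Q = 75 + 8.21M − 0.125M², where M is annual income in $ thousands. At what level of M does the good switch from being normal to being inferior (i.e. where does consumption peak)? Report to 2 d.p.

dQ/dM = 8.21 − 0.25M.
The good is inferior where dQ/dM < 0. Setting dQ/dM = 0 gives M = 8.21 / 0.25 = 32.84.

32.84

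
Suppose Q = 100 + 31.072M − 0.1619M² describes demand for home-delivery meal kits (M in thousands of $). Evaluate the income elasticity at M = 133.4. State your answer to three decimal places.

At M = 133.4: Q = 1363.9036.
dQ/dM = 31.072 − 0.3238M = -12.12292.
η = (dQ/dM)·(M/Q) = -12.12292 × (133.4/1363.9036) = -1.186.

-1.186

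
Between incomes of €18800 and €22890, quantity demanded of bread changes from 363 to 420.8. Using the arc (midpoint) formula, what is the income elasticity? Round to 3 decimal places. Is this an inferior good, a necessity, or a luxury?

ΔQ = 420.8 − 363 = 57.8; midpoint Q̄ = (363 + 420.8)/2 = 391.9.
ΔI = 22890 − 18800 = 4090; midpoint Ī = (18800 + 22890)/2 = 20845.
η = (ΔQ/Q̄) ÷ (ΔI/Ī) = (57.8/391.9) ÷ (4090/20845) = 0.752.
0 < η < 1 ⇒ necessity.

0.752 (necessity)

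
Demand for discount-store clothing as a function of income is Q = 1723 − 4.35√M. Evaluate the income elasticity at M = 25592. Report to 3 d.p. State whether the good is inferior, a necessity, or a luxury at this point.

At M = 25592: Q = 1027.109.
dQ/dM = -4.35/(2√M) = -0.0135959 at this income.
η = (dQ/dM)·(M/Q) = -0.0135959 × (25592/1027.109) = -0.339.
Since η < 0, the good is an inferior good.

-0.339 (inferior good)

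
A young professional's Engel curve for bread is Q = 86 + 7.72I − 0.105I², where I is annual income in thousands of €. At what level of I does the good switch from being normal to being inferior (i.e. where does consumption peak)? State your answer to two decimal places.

dQ/dI = 7.72 − 0.21I.
The good is inferior where dQ/dI < 0. Setting dQ/dI = 0 gives I = 7.72 / 0.21 = 36.76.

36.76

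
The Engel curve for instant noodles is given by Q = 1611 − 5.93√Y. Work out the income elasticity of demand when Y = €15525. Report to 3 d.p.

At Y = 15525: Q = 872.126.
dQ/dY = -5.93/(2√Y) = -0.0237963 at this income.
η = (dQ/dY)·(Y/Q) = -0.0237963 × (15525/872.126) = -0.424.

-0.424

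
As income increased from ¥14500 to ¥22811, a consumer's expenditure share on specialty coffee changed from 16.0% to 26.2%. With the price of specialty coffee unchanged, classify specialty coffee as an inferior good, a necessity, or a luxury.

The budget share rises as income rises, so η > 1.

luxury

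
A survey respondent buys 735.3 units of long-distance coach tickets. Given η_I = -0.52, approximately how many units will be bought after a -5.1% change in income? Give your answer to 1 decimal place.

%ΔQ ≈ η × %ΔI = -0.52 × (-5.1%) = 2.652%.
New Q ≈ 735.3 × (1 + 0.02652) = 754.8.

754.8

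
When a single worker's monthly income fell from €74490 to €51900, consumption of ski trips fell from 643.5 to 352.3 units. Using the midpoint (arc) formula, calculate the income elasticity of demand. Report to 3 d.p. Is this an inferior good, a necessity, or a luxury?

ΔQ = 352.3 − 643.5 = -291.2; midpoint Q̄ = (643.5 + 352.3)/2 = 497.9.
ΔI = 51900 − 74490 = -22590; midpoint Ī = (74490 + 51900)/2 = 63195.
η = (ΔQ/Q̄) ÷ (ΔI/Ī) = (-291.2/497.9) ÷ (-22590/63195) = 1.636.
η > 1 ⇒ luxury.

1.636 (luxury)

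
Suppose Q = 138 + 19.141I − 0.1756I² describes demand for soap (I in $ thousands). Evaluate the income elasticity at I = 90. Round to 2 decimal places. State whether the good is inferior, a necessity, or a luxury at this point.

-2.56 (inferior good)

At I = 90: Q = 438.3300.
dQ/dI = 19.141 − 0.3512I = -12.46700.
η = (dQ/dI)·(I/Q) = -12.46700 × (90/438.3300) = -2.56.
η < 0 ⇒ inferior good.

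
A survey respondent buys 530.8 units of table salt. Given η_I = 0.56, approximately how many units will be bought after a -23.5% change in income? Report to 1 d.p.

460.9

%ΔQ ≈ η × %ΔI = 0.56 × (-23.5%) = -13.16%.
New Q ≈ 530.8 × (1 − 0.1316) = 460.9.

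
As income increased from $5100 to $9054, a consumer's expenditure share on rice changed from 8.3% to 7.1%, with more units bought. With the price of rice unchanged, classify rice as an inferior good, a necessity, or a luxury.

Quantity rises but the budget share falls as income rises, so 0 < η < 1.

necessity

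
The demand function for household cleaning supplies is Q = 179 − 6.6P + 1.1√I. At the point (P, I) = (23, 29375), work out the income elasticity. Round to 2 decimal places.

0.44

At P = 23, I = 29375: Q = 215.731.
Holding P constant, ∂Q/∂I = 1.1/(2√I) = 0.00320903.
η_I = (∂Q/∂I)·(I/Q) = 0.00320903 × (29375/215.731) = 0.44.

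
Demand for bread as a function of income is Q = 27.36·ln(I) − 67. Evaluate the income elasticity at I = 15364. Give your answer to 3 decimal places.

At I = 15364: Q = 196.744.
dQ/dI = 27.36/I = 0.00178079 at this income.
η = (dQ/dI)·(I/Q) = 0.00178079 × (15364/196.744) = 0.139.

0.139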